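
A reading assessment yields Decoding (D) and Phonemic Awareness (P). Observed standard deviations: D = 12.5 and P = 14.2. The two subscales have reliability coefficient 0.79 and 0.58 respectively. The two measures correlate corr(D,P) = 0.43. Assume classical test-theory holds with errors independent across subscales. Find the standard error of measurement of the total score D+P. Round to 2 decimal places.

10.84

Var(total) = 357.89 + 152.65 = 510.54.
True-score variance = 240.389 + 152.65 = 393.039, so reliability = 0.7698.
Error variance = 510.54 − 393.039 = 117.501; SEM = √117.501 = 10.84.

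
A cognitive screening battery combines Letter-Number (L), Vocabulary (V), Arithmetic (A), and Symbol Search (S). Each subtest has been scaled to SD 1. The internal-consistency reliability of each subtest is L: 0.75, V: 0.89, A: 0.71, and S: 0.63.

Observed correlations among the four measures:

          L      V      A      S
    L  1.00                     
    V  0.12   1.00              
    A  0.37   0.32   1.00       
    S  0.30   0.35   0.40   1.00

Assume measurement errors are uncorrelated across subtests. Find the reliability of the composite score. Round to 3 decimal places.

0.868

Var(L+V+A+S) = 4 + 2·[0.12 + 0.37 + 0.30 + 0.32 + 0.35 + 0.40] = 4 + 3.72 = 7.72.
Under uncorrelated errors the observed covariances equal the true-score covariances, so only the own-variance terms attenuate.
True-score variance = [0.75 + 0.89 + 0.71 + 0.63] + 3.72 = 2.98 + 3.72 = 6.7.
Reliability = 6.7 / 7.72 = 0.868.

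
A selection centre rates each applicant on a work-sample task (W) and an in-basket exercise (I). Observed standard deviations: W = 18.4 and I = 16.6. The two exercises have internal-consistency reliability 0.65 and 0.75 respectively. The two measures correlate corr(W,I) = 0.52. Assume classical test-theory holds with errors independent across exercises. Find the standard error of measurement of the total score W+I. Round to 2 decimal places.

13.69

Var(total) = 614.12 + 317.658 = 931.778.
True-score variance = 426.734 + 317.658 = 744.392, so reliability = 0.7989.
Error variance = 931.778 − 744.392 = 187.386; SEM = √187.386 = 13.69.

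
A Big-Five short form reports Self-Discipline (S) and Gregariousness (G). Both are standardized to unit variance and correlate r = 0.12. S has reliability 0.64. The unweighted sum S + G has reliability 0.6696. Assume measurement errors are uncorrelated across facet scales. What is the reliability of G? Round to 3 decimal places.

0.620

Var(S+G) = 2 + 2·0.12 = 2.240.
True-score variance = ρ_S + ρ_G + 2·0.12, so 0.6696 = (0.64 + ρ_G + 0.24) / 2.240.
ρ_G = 0.6696·2.240 − 0.64 − 0.24 = 0.620.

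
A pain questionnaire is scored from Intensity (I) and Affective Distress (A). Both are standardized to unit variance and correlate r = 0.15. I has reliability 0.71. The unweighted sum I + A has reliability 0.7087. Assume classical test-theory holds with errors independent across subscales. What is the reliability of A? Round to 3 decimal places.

0.620

Var(I+A) = 2 + 2·0.15 = 2.300.
True-score variance = ρ_I + ρ_A + 2·0.15, so 0.7087 = (0.71 + ρ_A + 0.30) / 2.300.
ρ_A = 0.7087·2.300 − 0.71 − 0.30 = 0.620.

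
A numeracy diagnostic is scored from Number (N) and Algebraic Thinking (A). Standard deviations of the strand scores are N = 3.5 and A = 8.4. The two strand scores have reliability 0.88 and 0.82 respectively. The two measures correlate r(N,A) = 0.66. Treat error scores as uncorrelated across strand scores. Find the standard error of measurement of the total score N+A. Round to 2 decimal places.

3.76

Var(total) = 82.81 + 38.808 = 121.618.
True-score variance = 68.6392 + 38.808 = 107.447, so reliability = 0.8835.
Error variance = 121.618 − 107.447 = 14.1708; SEM = √14.1708 = 3.76.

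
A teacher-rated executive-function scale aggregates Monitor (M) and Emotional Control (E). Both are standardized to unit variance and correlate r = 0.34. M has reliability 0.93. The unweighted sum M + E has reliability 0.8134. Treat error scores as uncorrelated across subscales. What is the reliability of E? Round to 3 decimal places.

0.570

Var(M+E) = 2 + 2·0.34 = 2.680.
True-score variance = ρ_M + ρ_E + 2·0.34, so 0.8134 = (0.93 + ρ_E + 0.68) / 2.680.
ρ_E = 0.8134·2.680 − 0.93 − 0.68 = 0.570.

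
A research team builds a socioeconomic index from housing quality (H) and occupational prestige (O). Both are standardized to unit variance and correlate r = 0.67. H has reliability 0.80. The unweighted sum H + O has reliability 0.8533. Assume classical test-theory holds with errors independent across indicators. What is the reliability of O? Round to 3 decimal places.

0.710

Var(H+O) = 2 + 2·0.67 = 3.340.
True-score variance = ρ_H + ρ_O + 2·0.67, so 0.8533 = (0.80 + ρ_O + 1.34) / 3.340.
ρ_O = 0.8533·3.340 − 0.80 − 1.34 = 0.710.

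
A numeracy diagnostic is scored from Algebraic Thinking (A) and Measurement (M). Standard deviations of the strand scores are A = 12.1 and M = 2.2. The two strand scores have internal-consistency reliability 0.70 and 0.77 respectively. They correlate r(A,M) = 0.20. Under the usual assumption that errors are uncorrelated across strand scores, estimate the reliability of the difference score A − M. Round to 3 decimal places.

Var(A−M) = 12.1² + 2.2² − 2·12.1·2.2·0.20 = 151.25 − 10.648 = 140.602.
Because errors are independent across components, Cov(Tᵢ,Tⱼ) = Cov(Xᵢ,Xⱼ); the off-diagonal part of the true-score variance is the same as above.
True-score variance = [12.1²·0.70 + 2.2²·0.77] − 10.648 = 106.214 − 10.648 = 95.5658.
Reliability = 95.5658 / 140.602 = 0.680.

0.680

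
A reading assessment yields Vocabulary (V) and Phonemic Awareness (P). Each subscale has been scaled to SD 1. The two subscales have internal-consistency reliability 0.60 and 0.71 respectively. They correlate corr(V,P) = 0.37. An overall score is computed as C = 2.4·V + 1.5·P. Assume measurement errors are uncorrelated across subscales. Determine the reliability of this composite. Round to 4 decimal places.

Var(C) = 2.4² + 1.5² + 2·[3.6·0.37] = 8.01 + 2.664 = 10.674.
Under uncorrelated errors the observed covariances equal the true-score covariances, so only the own-variance terms attenuate.
True-score variance = [2.4²·0.60 + 1.5²·0.71] + 2.664 = 5.0535 + 2.664 = 7.7175.
Reliability = 7.7175 / 10.674 = 0.7230.

0.7230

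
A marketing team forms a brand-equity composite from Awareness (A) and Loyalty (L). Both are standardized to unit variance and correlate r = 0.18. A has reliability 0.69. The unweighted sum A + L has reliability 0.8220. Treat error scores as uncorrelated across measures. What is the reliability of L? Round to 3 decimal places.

Var(A+L) = 2 + 2·0.18 = 2.360.
True-score variance = ρ_A + ρ_L + 2·0.18, so 0.8220 = (0.69 + ρ_L + 0.36) / 2.360.
ρ_L = 0.8220·2.360 − 0.69 − 0.36 = 0.890.

0.890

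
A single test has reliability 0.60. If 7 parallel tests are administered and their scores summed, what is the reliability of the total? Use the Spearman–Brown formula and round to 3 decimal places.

0.913

ρ_k = kρ / (1 + (k−1)ρ) = 7·0.60 / (1 + 6·0.60) = 4.200 / 4.600 = 0.913.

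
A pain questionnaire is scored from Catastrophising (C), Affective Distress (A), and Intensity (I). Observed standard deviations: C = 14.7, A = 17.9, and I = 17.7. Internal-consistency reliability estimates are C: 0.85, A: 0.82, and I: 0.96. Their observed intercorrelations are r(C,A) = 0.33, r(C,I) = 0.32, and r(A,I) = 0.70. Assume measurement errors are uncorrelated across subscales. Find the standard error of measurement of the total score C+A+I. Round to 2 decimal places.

10.13

Var(total) = 849.79 + 783.749 = 1633.54.
True-score variance = 747.171 + 783.749 = 1530.92, so reliability = 0.9372.
Error variance = 1633.54 − 1530.92 = 102.619; SEM = √102.619 = 10.13.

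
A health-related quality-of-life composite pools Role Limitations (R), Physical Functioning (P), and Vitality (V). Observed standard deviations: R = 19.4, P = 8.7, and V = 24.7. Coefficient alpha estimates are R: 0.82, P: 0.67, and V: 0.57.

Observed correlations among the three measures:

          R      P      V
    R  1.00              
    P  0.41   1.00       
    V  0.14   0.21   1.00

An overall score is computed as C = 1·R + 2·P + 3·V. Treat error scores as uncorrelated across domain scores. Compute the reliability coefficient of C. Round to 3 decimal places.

0.658

Var(C) = 19.4² + 2²·8.7² + 3²·24.7² + 2·[2·19.4·8.7·0.41 + 3·19.4·24.7·0.14 + 6·8.7·24.7·0.21] = 6169.93 + 1220.83 = 7390.76.
With uncorrelated errors the cross-covariances are all true-score covariance, so they carry over unchanged; only the diagonal terms shrink to ρᵢσᵢ².
True-score variance = [19.4²·0.82 + 2²·8.7²·0.67 + 3²·24.7²·0.57] + 1220.83 = 3641.23 + 1220.83 = 4862.06.
Reliability = 4862.06 / 7390.76 = 0.658.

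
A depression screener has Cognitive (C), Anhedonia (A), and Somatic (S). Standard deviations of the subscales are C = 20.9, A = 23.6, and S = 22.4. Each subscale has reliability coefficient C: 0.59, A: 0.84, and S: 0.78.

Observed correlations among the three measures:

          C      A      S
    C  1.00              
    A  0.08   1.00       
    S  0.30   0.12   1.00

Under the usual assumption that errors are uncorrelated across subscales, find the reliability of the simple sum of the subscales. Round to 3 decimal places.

Var(C+A+S) = 20.9² + 23.6² + 22.4² + 2·[20.9·23.6·0.08 + 20.9·22.4·0.30 + 23.6·22.4·0.12] = 1495.53 + 486.688 = 1982.22.
With uncorrelated errors the cross-covariances are all true-score covariance, so they carry over unchanged; only the diagonal terms shrink to ρᵢσᵢ².
True-score variance = [20.9²·0.59 + 23.6²·0.84 + 22.4²·0.78] + 486.688 = 1116.94 + 486.688 = 1603.63.
Reliability = 1603.63 / 1982.22 = 0.809.

0.809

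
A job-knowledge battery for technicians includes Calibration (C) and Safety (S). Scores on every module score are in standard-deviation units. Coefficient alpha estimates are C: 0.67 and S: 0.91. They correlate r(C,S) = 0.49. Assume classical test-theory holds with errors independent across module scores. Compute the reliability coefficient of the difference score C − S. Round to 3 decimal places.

Var(C−S) = 1 + 1 − 2·0.49 = 2 − 0.98 = 1.02.
With uncorrelated errors the cross-covariances are all true-score covariance, so they carry over unchanged; only the diagonal terms shrink to ρᵢσᵢ².
True-score variance = [0.67 + 0.91] − 0.98 = 1.58 − 0.98 = 0.6.
Reliability = 0.6 / 1.02 = 0.588.

0.588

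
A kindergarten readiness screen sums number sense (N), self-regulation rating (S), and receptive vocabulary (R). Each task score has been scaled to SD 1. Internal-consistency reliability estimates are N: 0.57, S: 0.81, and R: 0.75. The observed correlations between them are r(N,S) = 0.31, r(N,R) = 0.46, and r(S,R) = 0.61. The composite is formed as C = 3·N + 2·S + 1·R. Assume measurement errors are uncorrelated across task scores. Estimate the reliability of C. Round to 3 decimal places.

Var(C) = 3² + 2² + 1 + 2·[6·0.31 + 3·0.46 + 2·0.61] = 14 + 8.92 = 22.92.
With uncorrelated errors the cross-covariances are all true-score covariance, so they carry over unchanged; only the diagonal terms shrink to ρᵢσᵢ².
True-score variance = [3²·0.57 + 2²·0.81 + 0.75] + 8.92 = 9.12 + 8.92 = 18.04.
Reliability = 18.04 / 22.92 = 0.787.

0.787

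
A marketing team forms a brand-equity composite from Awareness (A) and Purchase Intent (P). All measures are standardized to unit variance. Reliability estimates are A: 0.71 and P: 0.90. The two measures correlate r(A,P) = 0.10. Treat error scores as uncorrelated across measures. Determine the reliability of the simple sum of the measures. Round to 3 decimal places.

0.823

Var(A+P) = 2 + 2·[0.10] = 2 + 0.2 = 2.2.
Because errors are independent across components, Cov(Tᵢ,Tⱼ) = Cov(Xᵢ,Xⱼ); the off-diagonal part of the true-score variance is the same as above.
True-score variance = [0.71 + 0.90] + 0.2 = 1.61 + 0.2 = 1.81.
Reliability = 1.81 / 2.2 = 0.823.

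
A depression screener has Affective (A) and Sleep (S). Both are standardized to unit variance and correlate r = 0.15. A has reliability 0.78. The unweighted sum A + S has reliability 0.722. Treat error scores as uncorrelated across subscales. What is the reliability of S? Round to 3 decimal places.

Var(A+S) = 2 + 2·0.15 = 2.300.
True-score variance = ρ_A + ρ_S + 2·0.15, so 0.722 = (0.78 + ρ_S + 0.30) / 2.300.
ρ_S = 0.722·2.300 − 0.78 − 0.30 = 0.581.

0.581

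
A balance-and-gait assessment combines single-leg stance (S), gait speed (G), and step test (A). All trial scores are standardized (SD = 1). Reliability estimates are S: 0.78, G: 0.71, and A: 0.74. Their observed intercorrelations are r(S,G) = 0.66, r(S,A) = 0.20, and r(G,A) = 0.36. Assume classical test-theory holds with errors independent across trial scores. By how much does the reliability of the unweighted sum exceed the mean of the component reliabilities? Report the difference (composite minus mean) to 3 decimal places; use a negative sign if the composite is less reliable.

0.115

Var(sum) = 3 + 2.44 = 5.44; true-score variance = 2.23 + 2.44 = 4.67; composite reliability = 0.8585.
Mean component reliability = 0.7433.
Difference = 0.8585 − 0.7433 = 0.115.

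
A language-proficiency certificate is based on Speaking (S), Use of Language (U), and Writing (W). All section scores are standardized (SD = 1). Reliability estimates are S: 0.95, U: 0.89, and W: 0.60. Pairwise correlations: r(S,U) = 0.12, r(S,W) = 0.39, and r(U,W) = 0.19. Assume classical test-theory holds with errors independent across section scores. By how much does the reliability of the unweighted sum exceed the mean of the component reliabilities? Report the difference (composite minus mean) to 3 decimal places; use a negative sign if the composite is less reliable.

0.059

Var(sum) = 3 + 1.4 = 4.4; true-score variance = 2.44 + 1.4 = 3.84; composite reliability = 0.8727.
Mean component reliability = 0.8133.
Difference = 0.8727 − 0.8133 = 0.059.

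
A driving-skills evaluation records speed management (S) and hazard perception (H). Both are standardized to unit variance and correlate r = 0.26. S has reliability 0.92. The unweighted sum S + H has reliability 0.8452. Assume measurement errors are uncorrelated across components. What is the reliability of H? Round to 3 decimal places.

0.690

Var(S+H) = 2 + 2·0.26 = 2.520.
True-score variance = ρ_S + ρ_H + 2·0.26, so 0.8452 = (0.92 + ρ_H + 0.52) / 2.520.
ρ_H = 0.8452·2.520 − 0.92 − 0.52 = 0.690.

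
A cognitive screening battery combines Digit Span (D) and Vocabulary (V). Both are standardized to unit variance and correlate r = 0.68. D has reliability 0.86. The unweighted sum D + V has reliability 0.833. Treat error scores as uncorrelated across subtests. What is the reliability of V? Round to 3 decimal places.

Var(D+V) = 2 + 2·0.68 = 3.360.
True-score variance = ρ_D + ρ_V + 2·0.68, so 0.833 = (0.86 + ρ_V + 1.36) / 3.360.
ρ_V = 0.833·3.360 − 0.86 − 1.36 = 0.579.

0.579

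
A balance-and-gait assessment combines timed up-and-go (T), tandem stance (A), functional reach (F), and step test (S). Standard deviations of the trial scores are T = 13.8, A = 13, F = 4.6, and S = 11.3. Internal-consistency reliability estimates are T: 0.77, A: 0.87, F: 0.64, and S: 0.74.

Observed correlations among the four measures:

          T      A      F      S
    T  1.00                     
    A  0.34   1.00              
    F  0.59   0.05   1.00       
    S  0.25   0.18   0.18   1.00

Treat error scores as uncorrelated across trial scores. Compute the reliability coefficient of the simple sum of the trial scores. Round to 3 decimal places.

Var(T+A+F+S) = 13.8² + 13² + 4.6² + 11.3² + 2·[13.8·13·0.34 + 13.8·4.6·0.59 + 13.8·11.3·0.25 + 13·4.6·0.05 + 13·11.3·0.18 + 4.6·11.3·0.18] = 508.29 + 352.445 = 860.735.
Because errors are independent across components, Cov(Tᵢ,Tⱼ) = Cov(Xᵢ,Xⱼ); the off-diagonal part of the true-score variance is the same as above.
True-score variance = [13.8²·0.77 + 13²·0.87 + 4.6²·0.64 + 11.3²·0.74] + 352.445 = 401.702 + 352.445 = 754.147.
Reliability = 754.147 / 860.735 = 0.876.

0.876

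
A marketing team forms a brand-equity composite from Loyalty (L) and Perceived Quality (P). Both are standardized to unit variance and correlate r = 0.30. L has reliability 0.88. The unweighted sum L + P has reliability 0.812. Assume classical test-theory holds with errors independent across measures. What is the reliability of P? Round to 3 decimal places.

Var(L+P) = 2 + 2·0.30 = 2.600.
True-score variance = ρ_L + ρ_P + 2·0.30, so 0.812 = (0.88 + ρ_P + 0.60) / 2.600.
ρ_P = 0.812·2.600 − 0.88 − 0.60 = 0.631.

0.631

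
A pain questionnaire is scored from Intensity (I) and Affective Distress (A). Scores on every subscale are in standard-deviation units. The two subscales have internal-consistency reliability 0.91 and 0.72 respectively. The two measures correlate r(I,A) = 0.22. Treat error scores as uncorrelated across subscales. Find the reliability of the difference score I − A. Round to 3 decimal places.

0.763

Var(I−A) = 1 + 1 − 2·0.22 = 2 − 0.44 = 1.56.
Under uncorrelated errors the observed covariances equal the true-score covariances, so only the own-variance terms attenuate.
True-score variance = [0.91 + 0.72] − 0.44 = 1.63 − 0.44 = 1.19.
Reliability = 1.19 / 1.56 = 0.763.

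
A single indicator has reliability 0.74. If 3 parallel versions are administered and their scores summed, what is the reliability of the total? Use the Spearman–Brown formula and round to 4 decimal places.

0.8952

ρ_k = kρ / (1 + (k−1)ρ) = 3·0.74 / (1 + 2·0.74) = 2.220 / 2.480 = 0.8952.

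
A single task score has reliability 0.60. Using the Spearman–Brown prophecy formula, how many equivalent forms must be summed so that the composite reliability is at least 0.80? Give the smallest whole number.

k ≥ ρ*(1−ρ₁)/(ρ₁(1−ρ*)) = 0.80·0.40 / (0.60·0.20) = 2.667.
Smallest integer k = 3.

3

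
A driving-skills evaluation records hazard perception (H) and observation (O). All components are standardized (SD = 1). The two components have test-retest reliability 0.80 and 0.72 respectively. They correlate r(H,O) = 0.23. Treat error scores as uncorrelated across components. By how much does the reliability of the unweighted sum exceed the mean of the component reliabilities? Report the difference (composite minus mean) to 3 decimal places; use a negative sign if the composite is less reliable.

0.045

Var(sum) = 2 + 0.46 = 2.46; true-score variance = 1.52 + 0.46 = 1.98; composite reliability = 0.8049.
Mean component reliability = 0.7600.
Difference = 0.8049 − 0.7600 = 0.045.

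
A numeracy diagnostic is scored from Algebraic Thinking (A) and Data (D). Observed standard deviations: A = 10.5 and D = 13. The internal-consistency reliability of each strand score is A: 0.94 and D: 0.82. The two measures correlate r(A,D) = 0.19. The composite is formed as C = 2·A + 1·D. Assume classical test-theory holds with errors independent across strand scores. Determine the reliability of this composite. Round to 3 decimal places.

Var(C) = 2²·10.5² + 13² + 2·[2·10.5·13·0.19] = 610 + 103.74 = 713.74.
Because errors are independent across components, Cov(Tᵢ,Tⱼ) = Cov(Xᵢ,Xⱼ); the off-diagonal part of the true-score variance is the same as above.
True-score variance = [2²·10.5²·0.94 + 13²·0.82] + 103.74 = 553.12 + 103.74 = 656.86.
Reliability = 656.86 / 713.74 = 0.920.

0.920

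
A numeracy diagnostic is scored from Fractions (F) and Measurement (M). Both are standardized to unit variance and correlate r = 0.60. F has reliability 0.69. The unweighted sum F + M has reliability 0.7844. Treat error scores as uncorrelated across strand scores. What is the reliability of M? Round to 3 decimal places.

0.620

Var(F+M) = 2 + 2·0.60 = 3.200.
True-score variance = ρ_F + ρ_M + 2·0.60, so 0.7844 = (0.69 + ρ_M + 1.20) / 3.200.
ρ_M = 0.7844·3.200 − 0.69 − 1.20 = 0.620.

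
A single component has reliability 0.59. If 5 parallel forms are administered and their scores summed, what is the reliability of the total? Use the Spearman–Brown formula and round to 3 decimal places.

0.878

ρ_k = kρ / (1 + (k−1)ρ) = 5·0.59 / (1 + 4·0.59) = 2.950 / 3.360 = 0.878.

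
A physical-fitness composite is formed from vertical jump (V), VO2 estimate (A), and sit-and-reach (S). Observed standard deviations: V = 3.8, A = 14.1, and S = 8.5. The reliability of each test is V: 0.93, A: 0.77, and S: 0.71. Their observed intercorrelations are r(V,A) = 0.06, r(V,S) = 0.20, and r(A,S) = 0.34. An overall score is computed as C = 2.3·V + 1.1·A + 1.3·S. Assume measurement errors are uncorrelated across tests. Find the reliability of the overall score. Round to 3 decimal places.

Var(C) = 2.3²·3.8² + 1.1²·14.1² + 1.3²·8.5² + 2·[2.53·3.8·14.1·0.06 + 2.99·3.8·8.5·0.20 + 1.43·14.1·8.5·0.34] = 439.05 + 171.44 = 610.49.
Because errors are independent across components, Cov(Tᵢ,Tⱼ) = Cov(Xᵢ,Xⱼ); the off-diagonal part of the true-score variance is the same as above.
True-score variance = [2.3²·3.8²·0.93 + 1.1²·14.1²·0.77 + 1.3²·8.5²·0.71] + 171.44 = 342.965 + 171.44 = 514.404.
Reliability = 514.404 / 610.49 = 0.843.

0.843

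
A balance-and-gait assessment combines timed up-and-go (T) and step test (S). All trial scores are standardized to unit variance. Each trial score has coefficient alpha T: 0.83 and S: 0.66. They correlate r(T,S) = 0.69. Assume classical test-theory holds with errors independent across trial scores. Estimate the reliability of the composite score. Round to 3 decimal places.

Var(T+S) = 2 + 2·[0.69] = 2 + 1.38 = 3.38.
Under uncorrelated errors the observed covariances equal the true-score covariances, so only the own-variance terms attenuate.
True-score variance = [0.83 + 0.66] + 1.38 = 1.49 + 1.38 = 2.87.
Reliability = 2.87 / 3.38 = 0.849.

0.849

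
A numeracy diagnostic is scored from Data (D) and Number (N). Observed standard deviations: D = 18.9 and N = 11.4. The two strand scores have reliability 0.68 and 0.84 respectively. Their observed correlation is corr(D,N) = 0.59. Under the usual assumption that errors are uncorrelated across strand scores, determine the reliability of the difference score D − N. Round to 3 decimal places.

0.420

Var(D−N) = 18.9² + 11.4² − 2·18.9·11.4·0.59 = 487.17 − 254.243 = 232.927.
Because errors are independent across components, Cov(Tᵢ,Tⱼ) = Cov(Xᵢ,Xⱼ); the off-diagonal part of the true-score variance is the same as above.
True-score variance = [18.9²·0.68 + 11.4²·0.84] − 254.243 = 352.069 − 254.243 = 97.8264.
Reliability = 97.8264 / 232.927 = 0.420.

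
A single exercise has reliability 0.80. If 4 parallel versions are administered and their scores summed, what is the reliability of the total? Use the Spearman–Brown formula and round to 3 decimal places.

ρ_k = kρ / (1 + (k−1)ρ) = 4·0.80 / (1 + 3·0.80) = 3.200 / 3.400 = 0.941.

0.941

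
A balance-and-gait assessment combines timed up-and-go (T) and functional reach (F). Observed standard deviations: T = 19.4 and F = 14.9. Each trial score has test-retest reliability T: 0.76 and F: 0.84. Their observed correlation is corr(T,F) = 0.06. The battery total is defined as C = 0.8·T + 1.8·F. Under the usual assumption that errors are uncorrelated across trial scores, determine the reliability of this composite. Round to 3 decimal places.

Var(C) = 0.8²·19.4² + 1.8²·14.9² + 2·[1.44·19.4·14.9·0.06] = 960.183 + 49.9496 = 1010.13.
Because errors are independent across components, Cov(Tᵢ,Tⱼ) = Cov(Xᵢ,Xⱼ); the off-diagonal part of the true-score variance is the same as above.
True-score variance = [0.8²·19.4²·0.76 + 1.8²·14.9²·0.84] + 49.9496 = 787.284 + 49.9496 = 837.233.
Reliability = 837.233 / 1010.13 = 0.829.

0.829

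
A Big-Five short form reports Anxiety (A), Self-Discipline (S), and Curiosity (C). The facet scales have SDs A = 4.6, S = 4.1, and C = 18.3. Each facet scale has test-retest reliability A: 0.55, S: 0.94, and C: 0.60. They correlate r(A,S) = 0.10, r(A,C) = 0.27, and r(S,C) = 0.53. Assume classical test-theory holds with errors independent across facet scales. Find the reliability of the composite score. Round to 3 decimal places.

0.712

Var(A+S+C) = 4.6² + 4.1² + 18.3² + 2·[4.6·4.1·0.10 + 4.6·18.3·0.27 + 4.1·18.3·0.53] = 372.86 + 128.761 = 501.621.
With uncorrelated errors the cross-covariances are all true-score covariance, so they carry over unchanged; only the diagonal terms shrink to ρᵢσᵢ².
True-score variance = [4.6²·0.55 + 4.1²·0.94 + 18.3²·0.60] + 128.761 = 228.373 + 128.761 = 357.134.
Reliability = 357.134 / 501.621 = 0.712.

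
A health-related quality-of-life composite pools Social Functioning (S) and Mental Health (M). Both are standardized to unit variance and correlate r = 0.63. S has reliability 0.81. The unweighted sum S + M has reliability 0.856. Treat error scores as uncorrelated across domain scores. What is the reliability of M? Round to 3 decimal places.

Var(S+M) = 2 + 2·0.63 = 3.260.
True-score variance = ρ_S + ρ_M + 2·0.63, so 0.856 = (0.81 + ρ_M + 1.26) / 3.260.
ρ_M = 0.856·3.260 − 0.81 − 1.26 = 0.721.

0.721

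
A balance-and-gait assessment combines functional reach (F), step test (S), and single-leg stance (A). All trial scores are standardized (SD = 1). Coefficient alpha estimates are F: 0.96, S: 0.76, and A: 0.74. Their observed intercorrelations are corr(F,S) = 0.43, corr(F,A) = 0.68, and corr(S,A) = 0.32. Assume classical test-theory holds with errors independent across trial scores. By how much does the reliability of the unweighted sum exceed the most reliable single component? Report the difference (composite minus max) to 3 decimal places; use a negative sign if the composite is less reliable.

-0.052

Var(sum) = 3 + 2.86 = 5.86; true-score variance = 2.46 + 2.86 = 5.32; composite reliability = 0.9078.
Max component reliability = 0.9600.
Difference = 0.9078 − 0.9600 = -0.052.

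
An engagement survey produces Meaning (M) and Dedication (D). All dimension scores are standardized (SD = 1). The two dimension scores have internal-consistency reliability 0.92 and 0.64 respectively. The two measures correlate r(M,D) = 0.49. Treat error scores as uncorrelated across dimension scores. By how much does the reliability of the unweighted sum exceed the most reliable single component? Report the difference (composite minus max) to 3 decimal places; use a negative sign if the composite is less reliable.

-0.068

Var(sum) = 2 + 0.98 = 2.98; true-score variance = 1.56 + 0.98 = 2.54; composite reliability = 0.8523.
Max component reliability = 0.9200.
Difference = 0.8523 − 0.9200 = -0.068.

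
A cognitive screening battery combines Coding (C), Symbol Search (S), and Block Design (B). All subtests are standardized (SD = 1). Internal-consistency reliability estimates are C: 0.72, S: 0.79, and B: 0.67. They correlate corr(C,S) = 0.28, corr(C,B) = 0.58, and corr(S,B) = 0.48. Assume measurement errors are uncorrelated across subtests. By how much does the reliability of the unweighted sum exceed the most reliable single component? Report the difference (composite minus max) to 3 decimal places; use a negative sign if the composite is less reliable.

0.066

Var(sum) = 3 + 2.68 = 5.68; true-score variance = 2.18 + 2.68 = 4.86; composite reliability = 0.8556.
Max component reliability = 0.7900.
Difference = 0.8556 − 0.7900 = 0.066.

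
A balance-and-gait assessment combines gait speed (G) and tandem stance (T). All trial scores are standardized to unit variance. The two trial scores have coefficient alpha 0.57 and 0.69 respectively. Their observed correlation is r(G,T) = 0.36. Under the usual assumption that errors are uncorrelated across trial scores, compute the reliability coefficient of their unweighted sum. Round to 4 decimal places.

0.7279

Var(G+T) = 2 + 2·[0.36] = 2 + 0.72 = 2.72.
Under uncorrelated errors the observed covariances equal the true-score covariances, so only the own-variance terms attenuate.
True-score variance = [0.57 + 0.69] + 0.72 = 1.26 + 0.72 = 1.98.
Reliability = 1.98 / 2.72 = 0.7279.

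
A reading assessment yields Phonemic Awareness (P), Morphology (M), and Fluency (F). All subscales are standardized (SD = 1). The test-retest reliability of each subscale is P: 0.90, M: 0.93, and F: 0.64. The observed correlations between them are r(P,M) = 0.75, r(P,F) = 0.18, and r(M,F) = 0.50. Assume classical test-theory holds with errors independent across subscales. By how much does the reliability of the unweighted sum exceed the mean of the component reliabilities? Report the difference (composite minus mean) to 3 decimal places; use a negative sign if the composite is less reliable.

0.086

Var(sum) = 3 + 2.86 = 5.86; true-score variance = 2.47 + 2.86 = 5.33; composite reliability = 0.9096.
Mean component reliability = 0.8233.
Difference = 0.9096 − 0.8233 = 0.086.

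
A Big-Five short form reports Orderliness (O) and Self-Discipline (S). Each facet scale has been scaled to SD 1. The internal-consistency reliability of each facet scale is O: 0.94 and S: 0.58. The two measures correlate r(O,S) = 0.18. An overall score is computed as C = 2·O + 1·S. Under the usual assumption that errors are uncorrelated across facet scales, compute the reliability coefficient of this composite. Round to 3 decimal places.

Var(C) = 2² + 1 + 2·[2·0.18] = 5 + 0.72 = 5.72.
With uncorrelated errors the cross-covariances are all true-score covariance, so they carry over unchanged; only the diagonal terms shrink to ρᵢσᵢ².
True-score variance = [2²·0.94 + 0.58] + 0.72 = 4.34 + 0.72 = 5.06.
Reliability = 5.06 / 5.72 = 0.885.

0.885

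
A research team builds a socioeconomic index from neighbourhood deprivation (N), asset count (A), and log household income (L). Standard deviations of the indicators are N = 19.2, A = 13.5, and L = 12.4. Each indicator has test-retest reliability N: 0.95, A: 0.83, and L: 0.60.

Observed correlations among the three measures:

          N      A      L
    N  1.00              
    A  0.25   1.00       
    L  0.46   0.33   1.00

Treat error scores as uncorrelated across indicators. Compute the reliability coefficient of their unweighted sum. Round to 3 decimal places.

0.905

Var(N+A+L) = 19.2² + 13.5² + 12.4² + 2·[19.2·13.5·0.25 + 19.2·12.4·0.46 + 13.5·12.4·0.33] = 704.65 + 459.118 = 1163.77.
Under uncorrelated errors the observed covariances equal the true-score covariances, so only the own-variance terms attenuate.
True-score variance = [19.2²·0.95 + 13.5²·0.83 + 12.4²·0.60] + 459.118 = 593.731 + 459.118 = 1052.85.
Reliability = 1052.85 / 1163.77 = 0.905.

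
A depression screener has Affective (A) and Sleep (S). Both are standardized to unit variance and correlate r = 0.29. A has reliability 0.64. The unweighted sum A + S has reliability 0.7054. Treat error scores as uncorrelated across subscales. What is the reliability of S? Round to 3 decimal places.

0.600

Var(A+S) = 2 + 2·0.29 = 2.580.
True-score variance = ρ_A + ρ_S + 2·0.29, so 0.7054 = (0.64 + ρ_S + 0.58) / 2.580.
ρ_S = 0.7054·2.580 − 0.64 − 0.58 = 0.600.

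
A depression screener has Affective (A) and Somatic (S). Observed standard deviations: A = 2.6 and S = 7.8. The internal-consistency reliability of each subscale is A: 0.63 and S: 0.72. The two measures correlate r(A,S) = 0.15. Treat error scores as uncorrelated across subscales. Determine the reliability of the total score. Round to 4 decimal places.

0.7349

Var(A+S) = 2.6² + 7.8² + 2·[2.6·7.8·0.15] = 67.6 + 6.084 = 73.684.
Because errors are independent across components, Cov(Tᵢ,Tⱼ) = Cov(Xᵢ,Xⱼ); the off-diagonal part of the true-score variance is the same as above.
True-score variance = [2.6²·0.63 + 7.8²·0.72] + 6.084 = 48.0636 + 6.084 = 54.1476.
Reliability = 54.1476 / 73.684 = 0.7349.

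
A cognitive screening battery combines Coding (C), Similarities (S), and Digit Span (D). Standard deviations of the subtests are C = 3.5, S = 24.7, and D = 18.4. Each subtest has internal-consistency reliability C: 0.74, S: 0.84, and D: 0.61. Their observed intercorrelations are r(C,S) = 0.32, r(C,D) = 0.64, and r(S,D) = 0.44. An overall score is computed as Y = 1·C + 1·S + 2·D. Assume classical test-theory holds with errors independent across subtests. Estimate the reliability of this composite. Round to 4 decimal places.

0.7901

Var(Y) = 3.5² + 24.7² + 2²·18.4² + 2·[3.5·24.7·0.32 + 2·3.5·18.4·0.64 + 2·24.7·18.4·0.44] = 1976.58 + 1020.08 = 2996.66.
Because errors are independent across components, Cov(Tᵢ,Tⱼ) = Cov(Xᵢ,Xⱼ); the off-diagonal part of the true-score variance is the same as above.
True-score variance = [3.5²·0.74 + 24.7²·0.84 + 2²·18.4²·0.61] + 1020.08 = 1347.63 + 1020.08 = 2367.7.
Reliability = 2367.7 / 2996.66 = 0.7901.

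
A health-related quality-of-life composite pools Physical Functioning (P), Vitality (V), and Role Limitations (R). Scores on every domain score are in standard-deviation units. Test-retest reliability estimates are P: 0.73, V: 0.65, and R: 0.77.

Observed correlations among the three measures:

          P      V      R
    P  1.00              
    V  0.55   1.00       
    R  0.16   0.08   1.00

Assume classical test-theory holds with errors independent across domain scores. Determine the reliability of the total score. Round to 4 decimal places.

0.8144

Var(P+V+R) = 3 + 2·[0.55 + 0.16 + 0.08] = 3 + 1.58 = 4.58.
With uncorrelated errors the cross-covariances are all true-score covariance, so they carry over unchanged; only the diagonal terms shrink to ρᵢσᵢ².
True-score variance = [0.73 + 0.65 + 0.77] + 1.58 = 2.15 + 1.58 = 3.73.
Reliability = 3.73 / 4.58 = 0.8144.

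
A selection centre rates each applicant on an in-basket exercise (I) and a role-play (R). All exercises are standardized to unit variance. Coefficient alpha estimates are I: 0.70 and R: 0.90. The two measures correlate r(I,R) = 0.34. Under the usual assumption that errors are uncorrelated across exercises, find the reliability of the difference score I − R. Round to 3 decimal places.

0.697

Var(I−R) = 1 + 1 − 2·0.34 = 2 − 0.68 = 1.32.
Because errors are independent across components, Cov(Tᵢ,Tⱼ) = Cov(Xᵢ,Xⱼ); the off-diagonal part of the true-score variance is the same as above.
True-score variance = [0.70 + 0.90] − 0.68 = 1.6 − 0.68 = 0.92.
Reliability = 0.92 / 1.32 = 0.697.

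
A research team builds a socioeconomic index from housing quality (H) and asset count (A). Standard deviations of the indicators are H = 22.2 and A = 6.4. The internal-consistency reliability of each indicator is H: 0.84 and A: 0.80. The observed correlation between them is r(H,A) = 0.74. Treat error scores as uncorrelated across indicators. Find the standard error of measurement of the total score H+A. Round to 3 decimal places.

9.330

Var(total) = 533.8 + 210.278 = 744.078.
True-score variance = 446.754 + 210.278 = 657.032, so reliability = 0.8830.
Error variance = 744.078 − 657.032 = 87.0464; SEM = √87.0464 = 9.330.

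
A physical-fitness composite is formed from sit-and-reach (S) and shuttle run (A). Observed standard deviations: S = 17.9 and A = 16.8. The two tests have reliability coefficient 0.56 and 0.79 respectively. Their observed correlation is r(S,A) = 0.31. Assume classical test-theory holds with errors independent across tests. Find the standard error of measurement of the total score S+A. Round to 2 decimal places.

Var(total) = 602.65 + 186.446 = 789.096.
True-score variance = 402.399 + 186.446 = 588.846, so reliability = 0.7462.
Error variance = 789.096 − 588.846 = 200.251; SEM = √200.251 = 14.15.

14.15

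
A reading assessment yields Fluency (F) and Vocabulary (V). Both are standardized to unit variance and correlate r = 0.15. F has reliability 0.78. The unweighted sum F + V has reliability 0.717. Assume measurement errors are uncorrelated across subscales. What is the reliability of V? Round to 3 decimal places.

0.569

Var(F+V) = 2 + 2·0.15 = 2.300.
True-score variance = ρ_F + ρ_V + 2·0.15, so 0.717 = (0.78 + ρ_V + 0.30) / 2.300.
ρ_V = 0.717·2.300 − 0.78 − 0.30 = 0.569.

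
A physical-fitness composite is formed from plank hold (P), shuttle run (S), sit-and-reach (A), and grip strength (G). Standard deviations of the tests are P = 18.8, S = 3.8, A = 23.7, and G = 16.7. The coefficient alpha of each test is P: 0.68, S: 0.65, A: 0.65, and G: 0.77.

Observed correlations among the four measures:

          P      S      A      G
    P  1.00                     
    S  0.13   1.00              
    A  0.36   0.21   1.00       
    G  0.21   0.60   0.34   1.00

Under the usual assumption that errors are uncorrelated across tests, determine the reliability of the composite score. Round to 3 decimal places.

Var(P+S+A+G) = 18.8² + 3.8² + 23.7² + 16.7² + 2·[18.8·3.8·0.13 + 18.8·23.7·0.36 + 18.8·16.7·0.21 + 3.8·23.7·0.21 + 3.8·16.7·0.60 + 23.7·16.7·0.34] = 1208.46 + 854.355 = 2062.82.
With uncorrelated errors the cross-covariances are all true-score covariance, so they carry over unchanged; only the diagonal terms shrink to ρᵢσᵢ².
True-score variance = [18.8²·0.68 + 3.8²·0.65 + 23.7²·0.65 + 16.7²·0.77] + 854.355 = 829.569 + 854.355 = 1683.92.
Reliability = 1683.92 / 2062.82 = 0.816.

0.816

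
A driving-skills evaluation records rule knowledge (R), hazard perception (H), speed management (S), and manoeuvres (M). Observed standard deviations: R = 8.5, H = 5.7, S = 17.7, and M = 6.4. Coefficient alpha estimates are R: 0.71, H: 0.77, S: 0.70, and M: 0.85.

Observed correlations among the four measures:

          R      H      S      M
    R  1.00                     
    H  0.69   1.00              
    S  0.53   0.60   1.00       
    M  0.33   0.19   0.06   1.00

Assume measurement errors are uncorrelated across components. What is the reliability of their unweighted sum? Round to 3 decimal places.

0.852

Var(R+H+S+M) = 8.5² + 5.7² + 17.7² + 6.4² + 2·[8.5·5.7·0.69 + 8.5·17.7·0.53 + 8.5·6.4·0.33 + 5.7·17.7·0.60 + 5.7·6.4·0.19 + 17.7·6.4·0.06] = 458.99 + 410.766 = 869.756.
Under uncorrelated errors the observed covariances equal the true-score covariances, so only the own-variance terms attenuate.
True-score variance = [8.5²·0.71 + 5.7²·0.77 + 17.7²·0.70 + 6.4²·0.85] + 410.766 = 330.434 + 410.766 = 741.2.
Reliability = 741.2 / 869.756 = 0.852.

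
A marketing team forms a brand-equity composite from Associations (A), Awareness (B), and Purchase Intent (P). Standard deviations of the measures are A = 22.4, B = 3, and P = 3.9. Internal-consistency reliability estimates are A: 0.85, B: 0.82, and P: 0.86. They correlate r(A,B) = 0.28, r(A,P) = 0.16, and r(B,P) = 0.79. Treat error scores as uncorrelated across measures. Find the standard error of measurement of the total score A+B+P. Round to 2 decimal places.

Var(total) = 525.97 + 84.0732 = 610.043.
True-score variance = 446.957 + 84.0732 = 531.03, so reliability = 0.8705.
Error variance = 610.043 − 531.03 = 79.0134; SEM = √79.0134 = 8.89.

8.89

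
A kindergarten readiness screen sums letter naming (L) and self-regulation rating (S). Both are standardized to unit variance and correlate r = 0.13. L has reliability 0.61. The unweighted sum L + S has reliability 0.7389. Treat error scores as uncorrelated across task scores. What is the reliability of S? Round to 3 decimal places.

Var(L+S) = 2 + 2·0.13 = 2.260.
True-score variance = ρ_L + ρ_S + 2·0.13, so 0.7389 = (0.61 + ρ_S + 0.26) / 2.260.
ρ_S = 0.7389·2.260 − 0.61 − 0.26 = 0.800.

0.800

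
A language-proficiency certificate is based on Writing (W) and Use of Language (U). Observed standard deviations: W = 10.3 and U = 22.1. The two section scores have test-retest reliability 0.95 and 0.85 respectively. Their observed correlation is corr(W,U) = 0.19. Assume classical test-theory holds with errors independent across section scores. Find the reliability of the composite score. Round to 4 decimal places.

Var(W+U) = 10.3² + 22.1² + 2·[10.3·22.1·0.19] = 594.5 + 86.4994 = 680.999.
Under uncorrelated errors the observed covariances equal the true-score covariances, so only the own-variance terms attenuate.
True-score variance = [10.3²·0.95 + 22.1²·0.85] + 86.4994 = 515.934 + 86.4994 = 602.433.
Reliability = 602.433 / 680.999 = 0.8846.

0.8846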